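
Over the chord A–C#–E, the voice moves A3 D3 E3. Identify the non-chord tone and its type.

The harmony at that moment is A major triad (A, C#, E); D3 is not a chord tone.
It is approached by leap down from A3 and left by step up to E3.
Leap in, step out — an appoggiatura.

D3 is an appoggiatura.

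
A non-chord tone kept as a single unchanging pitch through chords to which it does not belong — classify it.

Approach: none. Departure: none — a single pitch is sustained while the chords change around it, passing through harmonies that do not contain it.
No melodic motion at all; the dissonance is created entirely by the moving harmonies against the stationary note — a pedal tone (pedal point).

Pedal tone.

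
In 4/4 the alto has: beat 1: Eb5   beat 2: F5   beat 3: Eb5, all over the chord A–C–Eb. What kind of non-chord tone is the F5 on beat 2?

Upper neighbor tone.

The harmony at that moment is A diminished triad (A, C, Eb); F5 is not a chord tone.
It is approached by step up from Eb5 and left by step down to Eb5.
Step away and step back to the same note — a neighbor tone (upper neighbor).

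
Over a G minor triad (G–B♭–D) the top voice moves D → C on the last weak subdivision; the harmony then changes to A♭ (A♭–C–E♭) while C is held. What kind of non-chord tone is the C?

C is an anticipation.

The harmony at that moment is G minor triad (G, B♭, D); C is not a chord tone.
It is approached by step down from D and then sustained as the same pitch into the next harmony.
Arriving early and becoming a chord tone when the harmony changes — an anticipation.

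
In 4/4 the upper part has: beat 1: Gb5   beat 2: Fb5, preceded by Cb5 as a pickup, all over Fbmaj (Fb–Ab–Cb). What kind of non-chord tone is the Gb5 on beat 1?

The harmony at that moment is Fb major triad (Fb, Ab, Cb); Gb5 is not a chord tone.
It is approached by leap up from Cb5 and left by step down to Fb5.
Leap in, step out, metrically accented — an appoggiatura.

Appoggiatura.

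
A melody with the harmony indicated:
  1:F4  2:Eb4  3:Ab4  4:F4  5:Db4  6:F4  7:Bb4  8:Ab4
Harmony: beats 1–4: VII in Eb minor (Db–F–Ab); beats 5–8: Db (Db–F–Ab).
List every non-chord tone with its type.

The harmony at that moment is Db major triad (Db, F, Ab); Eb4 is not a chord tone.
It is approached by step down from F4 and left by leap up to Ab4.
Step in, leap out — an escape tone.
The harmony at that moment is Db major triad (Db, F, Ab); Bb4 is not a chord tone.
It is approached by leap up from F4 and left by step down to Ab4.
Leap in, step out — an appoggiatura.

Eb4 (beat 2) — escape tone; Bb4 (beat 7) — appoggiatura.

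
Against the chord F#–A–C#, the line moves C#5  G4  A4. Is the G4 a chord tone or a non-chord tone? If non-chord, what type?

Non-chord tone — an appoggiatura.

The harmony at that moment is F# minor triad (F#, A, C#); G4 is not a chord tone.
It is approached by leap down from C#5 and left by step up to A4.
Leap in, step out — an appoggiatura.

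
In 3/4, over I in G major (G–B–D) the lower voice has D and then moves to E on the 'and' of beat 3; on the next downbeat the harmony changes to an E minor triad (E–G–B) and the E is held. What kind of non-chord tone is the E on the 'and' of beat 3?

Anticipation.

The harmony at that moment is G major triad (G, B, D); E is not a chord tone.
It is approached by step up from D and then sustained as the same pitch into the next harmony.
Arriving early and becoming a chord tone when the harmony changes — an anticipation.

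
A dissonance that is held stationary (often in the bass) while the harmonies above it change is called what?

Approach: none. Departure: none — a single pitch is sustained while the chords change around it, passing through harmonies that do not contain it.
No melodic motion at all; the dissonance is created entirely by the moving harmonies against the stationary note — a pedal tone (pedal point).

Pedal tone.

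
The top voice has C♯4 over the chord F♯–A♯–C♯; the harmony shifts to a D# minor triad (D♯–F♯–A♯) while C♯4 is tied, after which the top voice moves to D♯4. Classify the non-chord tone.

The harmony at that moment is D♯ minor triad (D♯, F♯, A♯); C♯4 is not a chord tone.
It is held over (the same pitch as the preceding C♯4) and left by step up to D♯4.
Held over from the previous chord and resolving up by step — a retardation.

C♯4 is a retardation.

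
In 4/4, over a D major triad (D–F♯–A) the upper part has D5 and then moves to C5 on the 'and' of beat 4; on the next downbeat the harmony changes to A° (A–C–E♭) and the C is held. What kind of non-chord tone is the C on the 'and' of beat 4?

The harmony at that moment is D major triad (D, F♯, A); C5 is not a chord tone.
It is approached by step down from D5 and then sustained as the same pitch into the next harmony.
Arriving early and becoming a chord tone when the harmony changes — an anticipation.

Anticipation.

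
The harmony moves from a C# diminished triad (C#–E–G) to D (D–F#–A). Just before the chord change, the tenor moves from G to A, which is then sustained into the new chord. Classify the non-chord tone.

The harmony at that moment is C# diminished triad (C#, E, G); A is not a chord tone.
It is approached by step up from G and then sustained as the same pitch into the next harmony.
Arriving early and becoming a chord tone when the harmony changes — an anticipation.

A is an anticipation.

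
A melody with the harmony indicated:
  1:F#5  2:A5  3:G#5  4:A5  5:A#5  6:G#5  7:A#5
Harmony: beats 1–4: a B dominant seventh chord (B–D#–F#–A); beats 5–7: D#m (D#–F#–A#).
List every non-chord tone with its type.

The harmony at that moment is B dominant seventh chord (B, D#, F#, A); G#5 is not a chord tone.
It is approached by step down from A5 and left by step up to A5.
Step away and step back to the same note — a neighbor tone (lower neighbor).
The harmony at that moment is D# minor triad (D#, F#, A#); G#5 is not a chord tone.
It is approached by step down from A#5 and left by step up to A#5.
Step away and step back to the same note — a neighbor tone (lower neighbor).

G#5 (beat 3) — neighbor tone; G#5 (beat 6) — neighbor tone.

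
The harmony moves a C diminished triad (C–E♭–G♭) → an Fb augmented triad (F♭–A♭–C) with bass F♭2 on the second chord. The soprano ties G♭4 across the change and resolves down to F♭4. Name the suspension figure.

At the second chord the bass is F♭2. The suspended G♭4 lies a ninth above the bass; after resolving down by step to F♭4, the interval above the bass becomes an octave.
Suspension figures are named by those two intervals: 9–8.

9–8 suspension.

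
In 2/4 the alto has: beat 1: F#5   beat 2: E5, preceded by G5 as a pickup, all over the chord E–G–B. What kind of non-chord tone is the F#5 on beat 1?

The harmony at that moment is E minor triad (E, G, B); F#5 is not a chord tone.
It is approached by step down from G5 and left by step down to E5.
Step in, step out in the same direction — a passing tone.

Passing tone.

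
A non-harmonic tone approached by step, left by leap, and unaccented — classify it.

Approach: by step. Departure: by leap. Metric position: weak.
Step in, leap out, from a weak position — an escape tone (échappée). (It is the mirror image of the appoggiatura, which leaps in and steps out on a strong beat.)

Escape tone.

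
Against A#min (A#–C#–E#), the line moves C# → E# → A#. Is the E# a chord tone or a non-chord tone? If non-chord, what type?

Chord tone (the fifth of A# minor triad).

A# minor triad contains A#, C#, E#; E# is the fifth, so it is a chord tone.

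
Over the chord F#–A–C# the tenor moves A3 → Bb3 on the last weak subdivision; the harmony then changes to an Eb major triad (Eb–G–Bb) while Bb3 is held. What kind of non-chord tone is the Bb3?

The harmony at that moment is F# minor triad (F#, A, C#); Bb3 is not a chord tone.
It is approached by step up from A3 and then sustained as the same pitch into the next harmony.
Arriving early and becoming a chord tone when the harmony changes — an anticipation.

Bb3 is an anticipation.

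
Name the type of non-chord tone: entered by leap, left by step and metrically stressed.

Approach: by leap. Departure: by step. Metric position: strong.
Leap in, step out, in a metrically strong position — an appoggiatura. (It is the mirror image of the escape tone, which steps in and leaps out from a weak position.)

Appoggiatura.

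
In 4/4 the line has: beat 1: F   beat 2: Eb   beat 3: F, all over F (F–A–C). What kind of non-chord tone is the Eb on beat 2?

The harmony at that moment is F major triad (F, A, C); Eb is not a chord tone.
It is approached by step down from F and left by step up to F.
Step away and step back to the same note — a neighbor tone (lower neighbor).

Lower neighbor tone.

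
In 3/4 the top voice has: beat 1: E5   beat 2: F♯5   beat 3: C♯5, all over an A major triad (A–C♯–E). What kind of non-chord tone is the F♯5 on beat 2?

The harmony at that moment is A major triad (A, C♯, E); F♯5 is not a chord tone.
It is approached by step up from E5 and left by leap down to C♯5.
Step in, leap out, on a weak beat — an escape tone.

Escape tone.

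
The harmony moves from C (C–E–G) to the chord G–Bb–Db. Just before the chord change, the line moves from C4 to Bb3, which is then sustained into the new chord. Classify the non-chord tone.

The harmony at that moment is C major triad (C, E, G); Bb3 is not a chord tone.
It is approached by step down from C4 and then sustained as the same pitch into the next harmony.
Arriving early and becoming a chord tone when the harmony changes — an anticipation.

Bb3 is an anticipation.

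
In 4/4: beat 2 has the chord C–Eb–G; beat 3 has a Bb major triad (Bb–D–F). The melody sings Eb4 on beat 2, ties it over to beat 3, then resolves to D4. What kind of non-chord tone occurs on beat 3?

The harmony at that moment is Bb major triad (Bb, D, F); Eb4 is not a chord tone.
It is held over (the same pitch as the preceding Eb4) and left by step down to D4.
Held over from the previous chord and resolving down by step — a suspension.

Suspension.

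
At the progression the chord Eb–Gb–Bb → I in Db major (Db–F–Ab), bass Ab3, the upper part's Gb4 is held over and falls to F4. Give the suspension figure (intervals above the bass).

At the second chord the bass is Ab3. The suspended Gb4 lies a seventh above the bass; after resolving down by step to F4, the interval above the bass becomes a sixth.
Suspension figures are named by those two intervals: 7–6.

7–6 suspension.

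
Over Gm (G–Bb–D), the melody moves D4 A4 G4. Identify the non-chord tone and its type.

The harmony at that moment is G minor triad (G, Bb, D); A4 is not a chord tone.
It is approached by leap up from D4 and left by step down to G4.
Leap in, step out — an appoggiatura.

A4 is an appoggiatura.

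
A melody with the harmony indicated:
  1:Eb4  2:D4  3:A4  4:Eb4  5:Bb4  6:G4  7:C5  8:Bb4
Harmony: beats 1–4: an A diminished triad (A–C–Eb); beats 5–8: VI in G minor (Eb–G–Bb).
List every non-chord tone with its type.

D4 (beat 2) — escape tone; C5 (beat 7) — appoggiatura.

The harmony at that moment is A diminished triad (A, C, Eb); D4 is not a chord tone.
It is approached by step down from Eb4 and left by leap up to A4.
Step in, leap out — an escape tone.
The harmony at that moment is Eb major triad (Eb, G, Bb); C5 is not a chord tone.
It is approached by leap up from G4 and left by step down to Bb4.
Leap in, step out — an appoggiatura.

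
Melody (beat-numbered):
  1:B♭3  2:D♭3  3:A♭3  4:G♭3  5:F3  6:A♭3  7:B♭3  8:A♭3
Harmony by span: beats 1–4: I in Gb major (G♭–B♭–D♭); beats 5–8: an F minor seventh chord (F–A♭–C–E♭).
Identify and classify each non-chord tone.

The harmony at that moment is G♭ major triad (G♭, B♭, D♭); A♭3 is not a chord tone.
It is approached by leap up from D♭3 and left by step down to G♭3.
Leap in, step out — an appoggiatura.
The harmony at that moment is F minor seventh chord (F, A♭, C, E♭); B♭3 is not a chord tone.
It is approached by step up from A♭3 and left by step down to A♭3.
Step away and step back to the same note — a neighbor tone (upper neighbor).

A♭3 (beat 3) — appoggiatura; B♭3 (beat 7) — neighbor tone.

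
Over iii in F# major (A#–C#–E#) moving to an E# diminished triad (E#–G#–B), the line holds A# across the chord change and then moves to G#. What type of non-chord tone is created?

The harmony at that moment is E# diminished triad (E#, G#, B); A# is not a chord tone.
It is held over (the same pitch as the preceding A#) and left by step down to G#.
Held over from the previous chord and resolving down by step — a suspension.

A# is a suspension.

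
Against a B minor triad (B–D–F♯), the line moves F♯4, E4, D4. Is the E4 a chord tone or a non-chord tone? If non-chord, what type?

Non-chord tone — a passing tone.

The harmony at that moment is B minor triad (B, D, F♯); E4 is not a chord tone.
It is approached by step down from F♯4 and left by step down to D4.
Step in, step out in the same direction — a passing tone.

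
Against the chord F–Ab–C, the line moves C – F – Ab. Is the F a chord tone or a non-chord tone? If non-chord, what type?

Chord tone (the root of F minor triad).

F minor triad contains F, Ab, C; F is the root, so it is a chord tone.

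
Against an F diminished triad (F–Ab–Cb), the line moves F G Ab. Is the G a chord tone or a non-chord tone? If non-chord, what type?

The harmony at that moment is F diminished triad (F, Ab, Cb); G is not a chord tone.
It is approached by step up from F and left by step up to Ab.
Step in, step out in the same direction — a passing tone.

Non-chord tone — a passing tone.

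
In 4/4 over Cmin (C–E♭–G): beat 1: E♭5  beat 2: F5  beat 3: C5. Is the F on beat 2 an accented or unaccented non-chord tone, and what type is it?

Unaccented escape tone.

The harmony at that moment is C minor triad (C, E♭, G); F5 is not a chord tone.
It is approached by step up from E♭5 and left by leap down to C5.
Step in, leap out — an escape tone.
It falls on a weak beat, so it is unaccented.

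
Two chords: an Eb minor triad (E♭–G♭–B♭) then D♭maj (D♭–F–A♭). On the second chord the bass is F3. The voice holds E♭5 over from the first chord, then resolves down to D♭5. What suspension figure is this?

7–6 suspension.

At the second chord the bass is F3. The suspended E♭5 lies a seventh above the bass; after resolving down by step to D♭5, the interval above the bass becomes a sixth.
Suspension figures are named by those two intervals: 7–6.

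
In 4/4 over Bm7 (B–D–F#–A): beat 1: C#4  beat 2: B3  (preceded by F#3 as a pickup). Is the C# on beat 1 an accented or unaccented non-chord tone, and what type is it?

Accented appoggiatura.

The harmony at that moment is B minor seventh chord (B, D, F#, A); C#4 is not a chord tone.
It is approached by leap up from F#3 and left by step down to B3.
Leap in, step out — an appoggiatura.
It falls on the downbeat, so it is accented.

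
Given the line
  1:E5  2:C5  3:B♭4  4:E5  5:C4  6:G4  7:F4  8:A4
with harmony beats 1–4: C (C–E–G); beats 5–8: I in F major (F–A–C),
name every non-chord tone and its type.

B♭4 (beat 3) — escape tone; G4 (beat 6) — appoggiatura.

The harmony at that moment is C major triad (C, E, G); B♭4 is not a chord tone.
It is approached by step down from C5 and left by leap up to E5.
Step in, leap out — an escape tone.
The harmony at that moment is F major triad (F, A, C); G4 is not a chord tone.
It is approached by leap up from C4 and left by step down to F4.
Leap in, step out — an appoggiatura.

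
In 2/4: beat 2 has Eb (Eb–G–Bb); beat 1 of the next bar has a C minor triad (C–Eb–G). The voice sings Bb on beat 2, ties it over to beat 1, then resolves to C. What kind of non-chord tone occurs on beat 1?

The harmony at that moment is C minor triad (C, Eb, G); Bb is not a chord tone.
It is held over (the same pitch as the preceding Bb) and left by step up to C.
Held over from the previous chord and resolving up by step — a retardation.

Retardation.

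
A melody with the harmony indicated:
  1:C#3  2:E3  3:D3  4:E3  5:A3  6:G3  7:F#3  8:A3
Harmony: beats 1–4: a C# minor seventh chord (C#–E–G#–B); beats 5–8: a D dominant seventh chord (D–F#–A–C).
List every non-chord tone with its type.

The harmony at that moment is C# minor seventh chord (C#, E, G#, B); D3 is not a chord tone.
It is approached by step down from E3 and left by step up to E3.
Step away and step back to the same note — a neighbor tone (lower neighbor).
The harmony at that moment is D dominant seventh chord (D, F#, A, C); G3 is not a chord tone.
It is approached by step down from A3 and left by step down to F#3.
Step in, step out in the same direction — a passing tone.

D3 (beat 3) — neighbor tone; G3 (beat 6) — passing tone.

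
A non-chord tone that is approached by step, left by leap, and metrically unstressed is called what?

Escape tone.

Approach: by step. Departure: by leap. Metric position: weak.
Step in, leap out, from a weak position — an escape tone (échappée). (It is the mirror image of the appoggiatura, which leaps in and steps out on a strong beat.)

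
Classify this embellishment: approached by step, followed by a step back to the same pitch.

Approach: by step. Departure: by step in the opposite direction, back to the starting pitch.
Stepwise on both sides but reversing to return to the same chord tone — a neighbor tone. (Had it continued onward in the same direction it would be a passing tone instead.)

Neighbor tone.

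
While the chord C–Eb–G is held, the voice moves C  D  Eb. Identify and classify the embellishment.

The harmony at that moment is C minor triad (C, Eb, G); D is not a chord tone.
It is approached by step up from C and left by step up to Eb.
Step in, step out in the same direction — a passing tone.

D is a passing tone.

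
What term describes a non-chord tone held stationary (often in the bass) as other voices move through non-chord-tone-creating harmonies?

Approach: none. Departure: none — a single pitch is sustained while the chords change around it, passing through harmonies that do not contain it.
No melodic motion at all; the dissonance is created entirely by the moving harmonies against the stationary note — a pedal tone (pedal point).

Pedal tone.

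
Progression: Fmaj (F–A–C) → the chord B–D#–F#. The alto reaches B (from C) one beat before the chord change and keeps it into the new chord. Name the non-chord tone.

B is an anticipation.

The harmony at that moment is F major triad (F, A, C); B is not a chord tone.
It is approached by step down from C and then sustained as the same pitch into the next harmony.
Arriving early and becoming a chord tone when the harmony changes — an anticipation.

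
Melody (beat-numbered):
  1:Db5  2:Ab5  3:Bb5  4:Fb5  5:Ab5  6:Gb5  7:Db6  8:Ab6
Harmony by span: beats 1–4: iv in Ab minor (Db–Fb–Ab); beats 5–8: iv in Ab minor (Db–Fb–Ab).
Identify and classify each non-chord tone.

The harmony at that moment is Db minor triad (Db, Fb, Ab); Bb5 is not a chord tone.
It is approached by step up from Ab5 and left by leap down to Fb5.
Step in, leap out — an escape tone.
The harmony at that moment is Db minor triad (Db, Fb, Ab); Gb5 is not a chord tone.
It is approached by step down from Ab5 and left by leap up to Db6.
Step in, leap out — an escape tone.

Bb5 (beat 3) — escape tone; Gb5 (beat 6) — escape tone.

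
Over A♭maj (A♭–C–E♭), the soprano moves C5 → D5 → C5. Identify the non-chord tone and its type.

D5 is a neighbor tone.

The harmony at that moment is A♭ major triad (A♭, C, E♭); D5 is not a chord tone.
It is approached by step up from C5 and left by step down to C5.
Step away and step back to the same note — a neighbor tone (upper neighbor).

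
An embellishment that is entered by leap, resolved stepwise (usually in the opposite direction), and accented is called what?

Appoggiatura.

Approach: by leap. Departure: by step. Metric position: strong.
Leap in, step out, in a metrically strong position — an appoggiatura. (It is the mirror image of the escape tone, which steps in and leaps out from a weak position.)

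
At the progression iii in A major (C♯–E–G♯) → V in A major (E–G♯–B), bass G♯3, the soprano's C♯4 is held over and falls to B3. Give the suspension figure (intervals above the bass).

4–3 suspension.

At the second chord the bass is G♯3. The suspended C♯4 lies a fourth above the bass; after resolving down by step to B3, the interval above the bass becomes a third.
Suspension figures are named by those two intervals: 4–3.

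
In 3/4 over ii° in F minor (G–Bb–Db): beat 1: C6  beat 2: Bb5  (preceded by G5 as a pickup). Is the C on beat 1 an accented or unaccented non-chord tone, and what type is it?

Accented appoggiatura.

The harmony at that moment is G diminished triad (G, Bb, Db); C6 is not a chord tone.
It is approached by leap up from G5 and left by step down to Bb5.
Leap in, step out — an appoggiatura.
It falls on the downbeat, so it is accented.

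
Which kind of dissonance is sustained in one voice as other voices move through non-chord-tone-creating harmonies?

Pedal tone.

Approach: none. Departure: none — a single pitch is sustained while the chords change around it, passing through harmonies that do not contain it.
No melodic motion at all; the dissonance is created entirely by the moving harmonies against the stationary note — a pedal tone (pedal point).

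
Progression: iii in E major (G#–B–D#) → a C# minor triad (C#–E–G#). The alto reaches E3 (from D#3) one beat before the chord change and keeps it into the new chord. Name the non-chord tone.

The harmony at that moment is G# minor triad (G#, B, D#); E3 is not a chord tone.
It is approached by step up from D#3 and then sustained as the same pitch into the next harmony.
Arriving early and becoming a chord tone when the harmony changes — an anticipation.

E3 is an anticipation.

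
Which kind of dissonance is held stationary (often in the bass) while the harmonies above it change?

Approach: none. Departure: none — a single pitch is sustained while the chords change around it, passing through harmonies that do not contain it.
No melodic motion at all; the dissonance is created entirely by the moving harmonies against the stationary note — a pedal tone (pedal point).

Pedal tone.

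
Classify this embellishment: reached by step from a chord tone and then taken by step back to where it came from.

Neighbor tone.

Approach: by step. Departure: by step in the opposite direction, back to the starting pitch.
Stepwise on both sides but reversing to return to the same chord tone — a neighbor tone. (Had it continued onward in the same direction it would be a passing tone instead.)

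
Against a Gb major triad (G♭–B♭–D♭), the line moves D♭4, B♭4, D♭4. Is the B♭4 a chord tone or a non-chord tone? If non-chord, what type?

Gb major triad contains G♭, B♭, D♭; B♭ is the third, so it is a chord tone.

Chord tone (the third of Gb major triad).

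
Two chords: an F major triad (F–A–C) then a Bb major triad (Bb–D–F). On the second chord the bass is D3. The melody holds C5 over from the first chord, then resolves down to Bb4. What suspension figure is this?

At the second chord the bass is D3. The suspended C5 lies a seventh above the bass; after resolving down by step to Bb4, the interval above the bass becomes a sixth.
Suspension figures are named by those two intervals: 7–6.

7–6 suspension.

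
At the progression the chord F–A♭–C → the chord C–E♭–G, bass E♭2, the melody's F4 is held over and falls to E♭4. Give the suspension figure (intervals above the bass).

At the second chord the bass is E♭2. The suspended F4 lies a ninth above the bass; after resolving down by step to E♭4, the interval above the bass becomes an octave.
Suspension figures are named by those two intervals: 9–8.

9–8 suspension.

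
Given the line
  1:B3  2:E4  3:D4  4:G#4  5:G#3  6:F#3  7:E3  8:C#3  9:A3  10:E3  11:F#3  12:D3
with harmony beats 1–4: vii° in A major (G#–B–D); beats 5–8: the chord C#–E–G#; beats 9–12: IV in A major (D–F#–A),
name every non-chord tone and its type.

The harmony at that moment is G# diminished triad (G#, B, D); E4 is not a chord tone.
It is approached by leap up from B3 and left by step down to D4.
Leap in, step out — an appoggiatura.
The harmony at that moment is C# minor triad (C#, E, G#); F#3 is not a chord tone.
It is approached by step down from G#3 and left by step down to E3.
Step in, step out in the same direction — a passing tone.
The harmony at that moment is D major triad (D, F#, A); E3 is not a chord tone.
It is approached by leap down from A3 and left by step up to F#3.
Leap in, step out — an appoggiatura.

E4 (beat 2) — appoggiatura; F#3 (beat 6) — passing tone; E3 (beat 10) — appoggiatura.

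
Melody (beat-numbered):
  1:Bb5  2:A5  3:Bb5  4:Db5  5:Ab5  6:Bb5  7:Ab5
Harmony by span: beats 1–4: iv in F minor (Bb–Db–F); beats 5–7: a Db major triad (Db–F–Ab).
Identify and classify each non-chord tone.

A5 (beat 2) — neighbor tone; Bb5 (beat 6) — neighbor tone.

The harmony at that moment is Bb minor triad (Bb, Db, F); A5 is not a chord tone.
It is approached by step down from Bb5 and left by step up to Bb5.
Step away and step back to the same note — a neighbor tone (lower neighbor).
The harmony at that moment is Db major triad (Db, F, Ab); Bb5 is not a chord tone.
It is approached by step up from Ab5 and left by step down to Ab5.
Step away and step back to the same note — a neighbor tone (upper neighbor).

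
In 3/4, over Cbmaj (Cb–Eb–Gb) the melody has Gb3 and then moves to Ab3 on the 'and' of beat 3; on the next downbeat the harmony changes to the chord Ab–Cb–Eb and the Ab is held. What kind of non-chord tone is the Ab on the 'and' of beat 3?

Anticipation.

The harmony at that moment is Cb major triad (Cb, Eb, Gb); Ab3 is not a chord tone.
It is approached by step up from Gb3 and then sustained as the same pitch into the next harmony.
Arriving early and becoming a chord tone when the harmony changes — an anticipation.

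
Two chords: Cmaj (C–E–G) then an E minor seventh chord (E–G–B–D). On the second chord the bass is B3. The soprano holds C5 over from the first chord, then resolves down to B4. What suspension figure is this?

At the second chord the bass is B3. The suspended C5 lies a ninth above the bass; after resolving down by step to B4, the interval above the bass becomes an octave.
Suspension figures are named by those two intervals: 9–8.

9–8 suspension.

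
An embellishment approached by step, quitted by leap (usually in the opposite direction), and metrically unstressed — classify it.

Approach: by step. Departure: by leap. Metric position: weak.
Step in, leap out, from a weak position — an escape tone (échappée). (It is the mirror image of the appoggiatura, which leaps in and steps out on a strong beat.)

Escape tone.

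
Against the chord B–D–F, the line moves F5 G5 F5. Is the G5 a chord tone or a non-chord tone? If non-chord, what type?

The harmony at that moment is B diminished triad (B, D, F); G5 is not a chord tone.
It is approached by step up from F5 and left by step down to F5.
Step away and step back to the same note — a neighbor tone (upper neighbor).

Non-chord tone — a neighbor tone.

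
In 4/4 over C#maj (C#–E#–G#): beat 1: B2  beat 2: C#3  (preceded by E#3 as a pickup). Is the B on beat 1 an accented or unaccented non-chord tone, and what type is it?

Accented appoggiatura.

The harmony at that moment is C# major triad (C#, E#, G#); B2 is not a chord tone.
It is approached by leap down from E#3 and left by step up to C#3.
Leap in, step out — an appoggiatura.
It falls on the downbeat, so it is accented.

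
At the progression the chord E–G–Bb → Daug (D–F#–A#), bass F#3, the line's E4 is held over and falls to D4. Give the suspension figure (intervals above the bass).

At the second chord the bass is F#3. The suspended E4 lies a seventh above the bass; after resolving down by step to D4, the interval above the bass becomes a sixth.
Suspension figures are named by those two intervals: 7–6.

7–6 suspension.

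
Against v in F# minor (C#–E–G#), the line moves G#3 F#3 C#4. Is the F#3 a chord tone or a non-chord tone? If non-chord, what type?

The harmony at that moment is C# minor triad (C#, E, G#); F#3 is not a chord tone.
It is approached by step down from G#3 and left by leap up to C#4.
Step in, leap out — an escape tone.

Non-chord tone — an escape tone.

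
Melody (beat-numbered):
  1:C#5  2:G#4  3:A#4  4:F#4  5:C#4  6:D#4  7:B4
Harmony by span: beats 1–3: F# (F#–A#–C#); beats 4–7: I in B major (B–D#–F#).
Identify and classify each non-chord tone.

G#4 (beat 2) — appoggiatura; C#4 (beat 5) — appoggiatura.

The harmony at that moment is F# major triad (F#, A#, C#); G#4 is not a chord tone.
It is approached by leap down from C#5 and left by step up to A#4.
Leap in, step out — an appoggiatura.
The harmony at that moment is B major triad (B, D#, F#); C#4 is not a chord tone.
It is approached by leap down from F#4 and left by step up to D#4.
Leap in, step out — an appoggiatura.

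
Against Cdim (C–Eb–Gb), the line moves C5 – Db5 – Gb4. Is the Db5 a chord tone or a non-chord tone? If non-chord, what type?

Non-chord tone — an escape tone.

The harmony at that moment is C diminished triad (C, Eb, Gb); Db5 is not a chord tone.
It is approached by step up from C5 and left by leap down to Gb4.
Step in, leap out — an escape tone.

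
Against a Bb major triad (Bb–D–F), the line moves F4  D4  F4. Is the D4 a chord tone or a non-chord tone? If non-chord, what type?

Chord tone (the third of Bb major triad).

Bb major triad contains Bb, D, F; D is the third, so it is a chord tone.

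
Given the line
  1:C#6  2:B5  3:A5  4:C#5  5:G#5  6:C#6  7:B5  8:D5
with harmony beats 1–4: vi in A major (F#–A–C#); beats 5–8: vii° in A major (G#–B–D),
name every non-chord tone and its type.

The harmony at that moment is F# minor triad (F#, A, C#); B5 is not a chord tone.
It is approached by step down from C#6 and left by step down to A5.
Step in, step out in the same direction — a passing tone.
The harmony at that moment is G# diminished triad (G#, B, D); C#6 is not a chord tone.
It is approached by leap up from G#5 and left by step down to B5.
Leap in, step out — an appoggiatura.

B5 (beat 2) — passing tone; C#6 (beat 6) — appoggiatura.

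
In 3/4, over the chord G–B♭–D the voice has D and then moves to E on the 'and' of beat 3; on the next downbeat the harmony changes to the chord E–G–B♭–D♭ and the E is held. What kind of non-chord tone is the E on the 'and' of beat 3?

The harmony at that moment is G minor triad (G, B♭, D); E is not a chord tone.
It is approached by step up from D and then sustained as the same pitch into the next harmony.
Arriving early and becoming a chord tone when the harmony changes — an anticipation.

Anticipation.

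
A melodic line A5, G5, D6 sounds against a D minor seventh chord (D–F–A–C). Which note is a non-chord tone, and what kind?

The harmony at that moment is D minor seventh chord (D, F, A, C); G5 is not a chord tone.
It is approached by step down from A5 and left by leap up to D6.
Step in, leap out — an escape tone.

G5 is an escape tone.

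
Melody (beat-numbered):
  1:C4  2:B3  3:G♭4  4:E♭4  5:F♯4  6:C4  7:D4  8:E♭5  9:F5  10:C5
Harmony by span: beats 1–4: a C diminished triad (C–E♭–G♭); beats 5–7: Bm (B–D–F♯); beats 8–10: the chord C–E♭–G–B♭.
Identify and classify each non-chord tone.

B3 (beat 2) — escape tone; C4 (beat 6) — appoggiatura; F5 (beat 9) — escape tone.

The harmony at that moment is C diminished triad (C, E♭, G♭); B3 is not a chord tone.
It is approached by step down from C4 and left by leap up to G♭4.
Step in, leap out — an escape tone.
The harmony at that moment is B minor triad (B, D, F♯); C4 is not a chord tone.
It is approached by leap down from F♯4 and left by step up to D4.
Leap in, step out — an appoggiatura.
The harmony at that moment is C minor seventh chord (C, E♭, G, B♭); F5 is not a chord tone.
It is approached by step up from E♭5 and left by leap down to C5.
Step in, leap out — an escape tone.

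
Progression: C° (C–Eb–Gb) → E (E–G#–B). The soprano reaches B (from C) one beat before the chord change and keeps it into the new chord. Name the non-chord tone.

B is an anticipation.

The harmony at that moment is C diminished triad (C, Eb, Gb); B is not a chord tone.
It is approached by step down from C and then sustained as the same pitch into the next harmony.
Arriving early and becoming a chord tone when the harmony changes — an anticipation.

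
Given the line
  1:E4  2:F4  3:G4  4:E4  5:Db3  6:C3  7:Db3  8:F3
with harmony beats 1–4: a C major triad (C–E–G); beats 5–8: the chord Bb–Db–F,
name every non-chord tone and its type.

F4 (beat 2) — passing tone; C3 (beat 6) — neighbor tone.

The harmony at that moment is C major triad (C, E, G); F4 is not a chord tone.
It is approached by step up from E4 and left by step up to G4.
Step in, step out in the same direction — a passing tone.
The harmony at that moment is Bb minor triad (Bb, Db, F); C3 is not a chord tone.
It is approached by step down from Db3 and left by step up to Db3.
Step away and step back to the same note — a neighbor tone (lower neighbor).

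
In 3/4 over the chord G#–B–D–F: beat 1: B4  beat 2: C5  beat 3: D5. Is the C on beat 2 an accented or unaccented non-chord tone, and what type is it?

The harmony at that moment is G# diminished seventh chord (G#, B, D, F); C5 is not a chord tone.
It is approached by step up from B4 and left by step up to D5.
Step in, step out in the same direction — a passing tone.
It falls on a weak beat, so it is unaccented.

Unaccented passing tone.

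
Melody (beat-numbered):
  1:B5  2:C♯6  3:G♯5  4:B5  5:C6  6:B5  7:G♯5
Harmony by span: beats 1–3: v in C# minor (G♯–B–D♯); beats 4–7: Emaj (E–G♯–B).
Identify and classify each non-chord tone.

The harmony at that moment is G♯ minor triad (G♯, B, D♯); C♯6 is not a chord tone.
It is approached by step up from B5 and left by leap down to G♯5.
Step in, leap out — an escape tone.
The harmony at that moment is E major triad (E, G♯, B); C6 is not a chord tone.
It is approached by step up from B5 and left by step down to B5.
Step away and step back to the same note — a neighbor tone (upper neighbor).

C♯6 (beat 2) — escape tone; C6 (beat 5) — neighbor tone.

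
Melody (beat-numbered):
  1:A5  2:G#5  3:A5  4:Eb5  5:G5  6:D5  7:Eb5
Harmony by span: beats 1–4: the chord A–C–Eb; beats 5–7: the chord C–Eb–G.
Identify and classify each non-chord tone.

G#5 (beat 2) — neighbor tone; D5 (beat 6) — appoggiatura.

The harmony at that moment is A diminished triad (A, C, Eb); G#5 is not a chord tone.
It is approached by step down from A5 and left by step up to A5.
Step away and step back to the same note — a neighbor tone (lower neighbor).
The harmony at that moment is C minor triad (C, Eb, G); D5 is not a chord tone.
It is approached by leap down from G5 and left by step up to Eb5.
Leap in, step out — an appoggiatura.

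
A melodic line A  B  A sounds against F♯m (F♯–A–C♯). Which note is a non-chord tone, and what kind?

The harmony at that moment is F♯ minor triad (F♯, A, C♯); B is not a chord tone.
It is approached by step up from A and left by step down to A.
Step away and step back to the same note — a neighbor tone (upper neighbor).

B is a neighbor tone.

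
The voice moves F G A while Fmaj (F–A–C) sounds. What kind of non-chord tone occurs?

The harmony at that moment is F major triad (F, A, C); G is not a chord tone.
It is approached by step up from F and left by step up to A.
Step in, step out in the same direction — a passing tone.

G is a passing tone.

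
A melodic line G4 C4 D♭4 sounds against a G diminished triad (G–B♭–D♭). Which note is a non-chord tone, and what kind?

The harmony at that moment is G diminished triad (G, B♭, D♭); C4 is not a chord tone.
It is approached by leap down from G4 and left by step up to D♭4.
Leap in, step out — an appoggiatura.

C4 is an appoggiatura.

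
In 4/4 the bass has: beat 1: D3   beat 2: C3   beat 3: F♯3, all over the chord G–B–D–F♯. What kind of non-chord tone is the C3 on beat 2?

Escape tone.

The harmony at that moment is G major seventh chord (G, B, D, F♯); C3 is not a chord tone.
It is approached by step down from D3 and left by leap up to F♯3.
Step in, leap out, on a weak beat — an escape tone.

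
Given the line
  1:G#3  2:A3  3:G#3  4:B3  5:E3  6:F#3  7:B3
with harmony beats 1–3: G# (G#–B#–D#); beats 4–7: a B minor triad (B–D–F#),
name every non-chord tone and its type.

The harmony at that moment is G# major triad (G#, B#, D#); A3 is not a chord tone.
It is approached by step up from G#3 and left by step down to G#3.
Step away and step back to the same note — a neighbor tone (upper neighbor).
The harmony at that moment is B minor triad (B, D, F#); E3 is not a chord tone.
It is approached by leap down from B3 and left by step up to F#3.
Leap in, step out — an appoggiatura.

A3 (beat 2) — neighbor tone; E3 (beat 5) — appoggiatura.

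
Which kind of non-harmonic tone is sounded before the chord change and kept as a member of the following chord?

Approach: ahead of the chord change (typically by step), so it is dissonant against the current harmony. Departure: none — the same pitch is restated or held and is a chord tone of the new harmony.
Dissonant first, consonant once the harmony catches up: the note simply arrives early — an anticipation. (The reverse timing, consonant first and dissonant after the change, would be a suspension or retardation.)

Anticipation.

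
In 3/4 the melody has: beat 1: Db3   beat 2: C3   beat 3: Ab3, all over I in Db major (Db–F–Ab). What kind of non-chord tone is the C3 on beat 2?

The harmony at that moment is Db major triad (Db, F, Ab); C3 is not a chord tone.
It is approached by step down from Db3 and left by leap up to Ab3.
Step in, leap out, on a weak beat — an escape tone.

Escape tone.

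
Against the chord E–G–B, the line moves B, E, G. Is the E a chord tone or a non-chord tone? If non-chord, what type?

Chord tone (the root of E minor triad).

E minor triad contains E, G, B; E is the root, so it is a chord tone.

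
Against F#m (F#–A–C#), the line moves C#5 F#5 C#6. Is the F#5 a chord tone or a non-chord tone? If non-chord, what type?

Chord tone (the root of F# minor triad).

F# minor triad contains F#, A, C#; F# is the root, so it is a chord tone.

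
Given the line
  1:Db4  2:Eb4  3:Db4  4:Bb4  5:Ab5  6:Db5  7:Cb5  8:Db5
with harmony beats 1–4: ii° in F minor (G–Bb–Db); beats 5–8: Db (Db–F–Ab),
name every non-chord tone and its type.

Eb4 (beat 2) — neighbor tone; Cb5 (beat 7) — neighbor tone.

The harmony at that moment is G diminished triad (G, Bb, Db); Eb4 is not a chord tone.
It is approached by step up from Db4 and left by step down to Db4.
Step away and step back to the same note — a neighbor tone (upper neighbor).
The harmony at that moment is Db major triad (Db, F, Ab); Cb5 is not a chord tone.
It is approached by step down from Db5 and left by step up to Db5.
Step away and step back to the same note — a neighbor tone (lower neighbor).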